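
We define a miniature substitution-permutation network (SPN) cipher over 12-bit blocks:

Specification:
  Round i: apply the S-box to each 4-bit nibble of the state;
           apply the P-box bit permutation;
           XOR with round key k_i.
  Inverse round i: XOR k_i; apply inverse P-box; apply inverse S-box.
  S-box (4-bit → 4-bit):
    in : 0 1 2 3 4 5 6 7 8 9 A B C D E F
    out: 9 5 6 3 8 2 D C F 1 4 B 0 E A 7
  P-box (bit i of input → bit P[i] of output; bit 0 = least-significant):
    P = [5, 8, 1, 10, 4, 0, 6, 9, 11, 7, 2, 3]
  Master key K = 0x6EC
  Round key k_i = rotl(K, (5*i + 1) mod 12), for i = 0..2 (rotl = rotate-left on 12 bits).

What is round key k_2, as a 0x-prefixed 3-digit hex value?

0x376

K = 0x6EC
k_0 = rotl(K, (5*0+1) mod 12) = rotl(K, 1) = 0xDD8
k_1 = rotl(K, (5*1+1) mod 12) = rotl(K, 6) = 0xB1B
k_2 = rotl(K, (5*2+1) mod 12) = rotl(K, 11) = 0x376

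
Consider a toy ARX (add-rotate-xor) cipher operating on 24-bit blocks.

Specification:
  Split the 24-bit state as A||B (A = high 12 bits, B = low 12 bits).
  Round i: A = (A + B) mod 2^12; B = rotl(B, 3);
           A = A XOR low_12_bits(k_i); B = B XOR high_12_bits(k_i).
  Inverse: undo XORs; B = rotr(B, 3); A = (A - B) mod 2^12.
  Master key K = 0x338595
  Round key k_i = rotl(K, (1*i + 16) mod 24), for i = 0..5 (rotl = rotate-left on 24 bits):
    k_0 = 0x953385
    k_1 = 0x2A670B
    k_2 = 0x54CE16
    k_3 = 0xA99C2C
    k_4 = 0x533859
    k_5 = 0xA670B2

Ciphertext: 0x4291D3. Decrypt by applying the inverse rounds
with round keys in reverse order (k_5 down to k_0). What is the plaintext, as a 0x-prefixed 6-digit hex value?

0x0975D3

s_0 = ciphertext = 0x4291D3
s_1 = InvRound(s_0, k_5) = 0xB25976
s_2 = InvRound(s_1, k_4) = 0x7F4B88
s_3 = InvRound(s_2, k_3) = 0x9B6222
s_4 = InvRound(s_3, k_2) = 0xAB3CED
s_5 = InvRound(s_4, k_1) = 0x5EF7C9
s_6 = InvRound(s_5, k_0) = 0x0975D3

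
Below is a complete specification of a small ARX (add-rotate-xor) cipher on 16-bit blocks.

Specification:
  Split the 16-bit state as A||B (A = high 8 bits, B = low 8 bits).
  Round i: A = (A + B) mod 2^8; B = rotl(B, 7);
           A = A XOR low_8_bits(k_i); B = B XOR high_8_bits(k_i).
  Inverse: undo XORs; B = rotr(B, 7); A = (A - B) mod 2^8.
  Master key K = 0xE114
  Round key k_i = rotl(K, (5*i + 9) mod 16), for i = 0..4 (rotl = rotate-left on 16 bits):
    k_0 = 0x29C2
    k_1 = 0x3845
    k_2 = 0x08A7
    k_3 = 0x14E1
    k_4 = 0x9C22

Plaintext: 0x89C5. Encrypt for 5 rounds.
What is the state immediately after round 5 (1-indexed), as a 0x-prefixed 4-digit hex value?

s_0 = plaintext = 0x89C5
s_1 = Round(s_0, k_0) = 0x8CCB
s_2 = Round(s_1, k_1) = 0x12DD
s_3 = Round(s_2, k_2) = 0x48E6
s_4 = Round(s_3, k_3) = 0xCF67
s_5 = Round(s_4, k_4) = 0x142F

0x142F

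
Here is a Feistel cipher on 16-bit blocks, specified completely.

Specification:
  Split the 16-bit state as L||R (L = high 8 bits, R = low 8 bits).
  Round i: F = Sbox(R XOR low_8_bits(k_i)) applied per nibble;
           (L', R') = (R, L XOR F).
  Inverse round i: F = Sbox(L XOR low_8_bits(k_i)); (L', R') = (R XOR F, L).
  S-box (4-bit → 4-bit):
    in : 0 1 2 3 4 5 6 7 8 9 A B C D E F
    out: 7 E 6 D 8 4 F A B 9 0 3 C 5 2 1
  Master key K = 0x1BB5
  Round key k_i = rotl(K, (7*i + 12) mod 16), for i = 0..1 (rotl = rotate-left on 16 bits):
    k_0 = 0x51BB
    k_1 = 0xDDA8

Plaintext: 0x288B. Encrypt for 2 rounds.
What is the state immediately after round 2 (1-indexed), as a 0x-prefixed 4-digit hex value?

s_0 = plaintext = 0x288B
s_1 = Round(s_0, k_0) = 0x8BFF
s_2 = Round(s_1, k_1) = 0xFFC1

0xFFC1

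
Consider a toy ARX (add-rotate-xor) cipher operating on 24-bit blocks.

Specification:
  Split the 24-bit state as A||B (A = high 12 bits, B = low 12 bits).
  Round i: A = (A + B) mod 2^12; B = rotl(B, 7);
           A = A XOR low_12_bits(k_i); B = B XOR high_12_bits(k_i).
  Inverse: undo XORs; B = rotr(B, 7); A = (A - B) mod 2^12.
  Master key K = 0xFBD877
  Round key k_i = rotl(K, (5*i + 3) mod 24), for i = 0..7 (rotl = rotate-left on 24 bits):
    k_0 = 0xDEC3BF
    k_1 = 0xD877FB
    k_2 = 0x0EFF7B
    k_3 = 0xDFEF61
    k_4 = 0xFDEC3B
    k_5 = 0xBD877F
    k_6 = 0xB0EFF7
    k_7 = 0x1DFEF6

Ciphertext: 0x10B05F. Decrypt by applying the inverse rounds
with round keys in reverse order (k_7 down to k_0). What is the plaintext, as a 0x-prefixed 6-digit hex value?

0x54CF49

s_0 = ciphertext = 0x10B05F
s_1 = InvRound(s_0, k_7) = 0xFFA003
s_2 = InvRound(s_1, k_6) = 0xE571B6
s_3 = InvRound(s_2, k_5) = 0xB54DD4
s_4 = InvRound(s_3, k_4) = 0x62B144
s_5 = InvRound(s_4, k_3) = 0x1F1759
s_6 = InvRound(s_5, k_2) = 0x7BB6CF
s_7 = InvRound(s_6, k_1) = 0x72A916
s_8 = InvRound(s_7, k_0) = 0x54CF49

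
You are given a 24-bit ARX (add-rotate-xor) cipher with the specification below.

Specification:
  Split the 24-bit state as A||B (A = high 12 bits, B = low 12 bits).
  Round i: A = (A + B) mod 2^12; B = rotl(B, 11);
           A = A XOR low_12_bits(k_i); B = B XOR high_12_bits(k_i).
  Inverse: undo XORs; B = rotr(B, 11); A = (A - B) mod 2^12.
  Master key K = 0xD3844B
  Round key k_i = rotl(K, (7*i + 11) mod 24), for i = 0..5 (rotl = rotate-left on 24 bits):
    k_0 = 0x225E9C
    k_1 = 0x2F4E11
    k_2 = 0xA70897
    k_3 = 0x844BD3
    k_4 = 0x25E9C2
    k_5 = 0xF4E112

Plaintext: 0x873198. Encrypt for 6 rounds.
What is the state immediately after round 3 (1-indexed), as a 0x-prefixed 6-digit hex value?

s_0 = plaintext = 0x873198
s_1 = Round(s_0, k_0) = 0x4972E9
s_2 = Round(s_1, k_1) = 0x991B80
s_3 = Round(s_2, k_2) = 0xD86FB0
s_4 = Round(s_3, k_3) = 0x6E5F9C
s_5 = Round(s_4, k_4) = 0xF43590
s_6 = Round(s_5, k_5) = 0x5C1D86

0xD86FB0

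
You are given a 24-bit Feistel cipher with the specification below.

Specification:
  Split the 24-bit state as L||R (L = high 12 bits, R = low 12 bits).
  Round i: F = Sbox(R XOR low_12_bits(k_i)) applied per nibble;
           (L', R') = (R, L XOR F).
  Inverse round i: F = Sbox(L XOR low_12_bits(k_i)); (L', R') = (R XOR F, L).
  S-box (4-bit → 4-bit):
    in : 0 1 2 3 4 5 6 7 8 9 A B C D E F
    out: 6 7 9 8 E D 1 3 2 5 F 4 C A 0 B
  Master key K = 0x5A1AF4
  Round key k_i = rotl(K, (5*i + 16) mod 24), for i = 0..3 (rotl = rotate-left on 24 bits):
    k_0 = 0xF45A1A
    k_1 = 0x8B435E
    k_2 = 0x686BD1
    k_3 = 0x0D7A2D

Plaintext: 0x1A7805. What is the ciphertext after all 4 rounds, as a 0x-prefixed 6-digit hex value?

0xB66BC8

s_0 = plaintext = 0x1A7805
s_1 = Round(s_0, k_0) = 0x8058DC
s_2 = Round(s_1, k_1) = 0x8DCC2C
s_3 = Round(s_2, k_2) = 0xC2CB66
s_4 = Round(s_3, k_3) = 0xB66BC8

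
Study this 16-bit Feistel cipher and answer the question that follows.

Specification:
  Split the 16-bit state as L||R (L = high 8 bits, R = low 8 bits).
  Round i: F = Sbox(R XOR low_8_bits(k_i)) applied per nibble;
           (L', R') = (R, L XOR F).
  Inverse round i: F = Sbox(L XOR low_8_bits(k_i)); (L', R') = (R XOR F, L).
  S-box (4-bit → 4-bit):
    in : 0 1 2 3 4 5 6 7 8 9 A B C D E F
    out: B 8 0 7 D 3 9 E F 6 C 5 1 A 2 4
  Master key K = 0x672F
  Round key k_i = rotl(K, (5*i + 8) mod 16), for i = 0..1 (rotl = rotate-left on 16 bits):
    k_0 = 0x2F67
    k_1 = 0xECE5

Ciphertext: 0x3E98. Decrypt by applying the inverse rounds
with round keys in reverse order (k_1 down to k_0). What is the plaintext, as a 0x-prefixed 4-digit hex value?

0x023D

s_0 = ciphertext = 0x3E98
s_1 = InvRound(s_0, k_1) = 0x3D3E
s_2 = InvRound(s_1, k_0) = 0x023D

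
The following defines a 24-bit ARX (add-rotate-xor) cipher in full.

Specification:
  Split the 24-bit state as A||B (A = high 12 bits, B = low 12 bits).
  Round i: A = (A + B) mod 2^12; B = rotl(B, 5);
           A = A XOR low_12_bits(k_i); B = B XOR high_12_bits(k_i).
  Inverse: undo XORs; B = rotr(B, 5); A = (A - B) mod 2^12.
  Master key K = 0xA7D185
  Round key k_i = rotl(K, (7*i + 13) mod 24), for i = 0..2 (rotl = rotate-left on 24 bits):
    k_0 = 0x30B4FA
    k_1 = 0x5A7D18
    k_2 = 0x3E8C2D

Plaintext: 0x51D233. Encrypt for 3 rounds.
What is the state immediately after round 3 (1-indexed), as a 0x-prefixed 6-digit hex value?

0x063A58

s_0 = plaintext = 0x51D233
s_1 = Round(s_0, k_0) = 0x3AA56F
s_2 = Round(s_1, k_1) = 0x40184D
s_3 = Round(s_2, k_2) = 0x063A58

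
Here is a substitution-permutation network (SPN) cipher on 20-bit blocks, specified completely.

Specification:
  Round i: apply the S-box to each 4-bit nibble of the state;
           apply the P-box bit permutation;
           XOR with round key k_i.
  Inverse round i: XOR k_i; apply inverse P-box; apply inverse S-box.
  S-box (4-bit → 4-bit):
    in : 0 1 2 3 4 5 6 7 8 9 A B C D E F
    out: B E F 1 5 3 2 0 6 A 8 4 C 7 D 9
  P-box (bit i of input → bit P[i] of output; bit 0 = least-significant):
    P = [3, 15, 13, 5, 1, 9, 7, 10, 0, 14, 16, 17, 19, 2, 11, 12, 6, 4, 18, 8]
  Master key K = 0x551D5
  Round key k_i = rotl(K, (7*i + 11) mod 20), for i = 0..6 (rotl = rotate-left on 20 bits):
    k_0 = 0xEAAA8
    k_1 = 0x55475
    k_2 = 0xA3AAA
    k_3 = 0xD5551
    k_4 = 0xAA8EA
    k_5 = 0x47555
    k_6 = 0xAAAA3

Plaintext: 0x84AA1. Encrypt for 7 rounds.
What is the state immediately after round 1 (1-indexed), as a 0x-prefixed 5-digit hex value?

0x00698

s_0 = plaintext = 0x84AA1
s_1 = Round(s_0, k_0) = 0x00698
s_2 = Round(s_1, k_1) = 0xDA321
s_3 = Round(s_2, k_2) = 0xE8C59
s_4 = Round(s_3, k_3) = 0xADE37
s_5 = Round(s_4, k_4) = 0x1A1ED
s_6 = Round(s_5, k_5) = 0x380CF
s_7 = Round(s_6, k_6) = 0x8E64E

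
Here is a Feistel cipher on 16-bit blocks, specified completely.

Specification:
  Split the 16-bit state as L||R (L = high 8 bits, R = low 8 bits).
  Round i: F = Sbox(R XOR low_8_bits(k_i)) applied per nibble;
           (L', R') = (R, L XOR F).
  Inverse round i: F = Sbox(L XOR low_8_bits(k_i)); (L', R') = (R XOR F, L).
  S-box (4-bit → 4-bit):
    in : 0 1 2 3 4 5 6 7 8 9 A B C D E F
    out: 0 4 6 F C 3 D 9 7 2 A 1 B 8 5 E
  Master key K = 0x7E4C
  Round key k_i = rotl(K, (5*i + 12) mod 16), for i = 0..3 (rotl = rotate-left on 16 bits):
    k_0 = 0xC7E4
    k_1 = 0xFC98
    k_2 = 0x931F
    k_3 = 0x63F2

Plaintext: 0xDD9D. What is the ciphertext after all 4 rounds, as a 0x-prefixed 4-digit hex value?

0x4E0F

s_0 = plaintext = 0xDD9D
s_1 = Round(s_0, k_0) = 0x9D4F
s_2 = Round(s_1, k_1) = 0x4F14
s_3 = Round(s_2, k_2) = 0x144E
s_4 = Round(s_3, k_3) = 0x4E0F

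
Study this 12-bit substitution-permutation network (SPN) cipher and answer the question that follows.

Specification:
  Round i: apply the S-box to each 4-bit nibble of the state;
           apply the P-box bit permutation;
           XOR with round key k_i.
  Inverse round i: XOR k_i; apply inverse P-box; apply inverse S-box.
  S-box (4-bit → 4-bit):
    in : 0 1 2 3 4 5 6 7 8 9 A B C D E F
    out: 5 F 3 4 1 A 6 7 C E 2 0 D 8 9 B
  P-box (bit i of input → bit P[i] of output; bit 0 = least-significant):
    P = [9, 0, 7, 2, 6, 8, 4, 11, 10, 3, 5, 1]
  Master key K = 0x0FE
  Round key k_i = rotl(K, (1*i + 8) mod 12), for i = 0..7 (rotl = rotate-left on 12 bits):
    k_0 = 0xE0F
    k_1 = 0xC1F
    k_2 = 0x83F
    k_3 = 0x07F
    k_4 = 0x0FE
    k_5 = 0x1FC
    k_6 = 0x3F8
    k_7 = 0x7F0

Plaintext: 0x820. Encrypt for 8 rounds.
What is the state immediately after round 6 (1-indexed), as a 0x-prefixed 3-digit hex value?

0xFC0

s_0 = plaintext = 0x820
s_1 = Round(s_0, k_0) = 0xDED
s_2 = Round(s_1, k_1) = 0x459
s_3 = Round(s_2, k_2) = 0x5BA
s_4 = Round(s_3, k_3) = 0x074
s_5 = Round(s_4, k_4) = 0x78E
s_6 = Round(s_5, k_5) = 0xFC0
s_7 = Round(s_6, k_6) = 0xD22
s_8 = Round(s_7, k_7) = 0x4B3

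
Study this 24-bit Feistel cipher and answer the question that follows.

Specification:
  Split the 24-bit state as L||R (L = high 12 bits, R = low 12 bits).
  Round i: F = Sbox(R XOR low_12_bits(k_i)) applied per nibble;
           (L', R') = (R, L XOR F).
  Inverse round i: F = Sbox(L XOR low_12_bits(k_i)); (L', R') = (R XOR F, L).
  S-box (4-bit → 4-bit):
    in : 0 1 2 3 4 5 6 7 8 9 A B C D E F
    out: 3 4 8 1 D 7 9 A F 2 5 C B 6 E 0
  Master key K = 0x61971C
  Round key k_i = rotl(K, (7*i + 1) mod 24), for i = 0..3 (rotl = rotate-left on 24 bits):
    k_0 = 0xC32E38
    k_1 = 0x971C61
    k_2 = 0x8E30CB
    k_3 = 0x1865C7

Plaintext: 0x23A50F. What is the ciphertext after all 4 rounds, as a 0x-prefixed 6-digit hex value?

s_0 = plaintext = 0x23A50F
s_1 = Round(s_0, k_0) = 0x50FE20
s_2 = Round(s_1, k_1) = 0xE20DDB
s_3 = Round(s_2, k_2) = 0xDDB863
s_4 = Round(s_3, k_3) = 0x863B86

0x863B86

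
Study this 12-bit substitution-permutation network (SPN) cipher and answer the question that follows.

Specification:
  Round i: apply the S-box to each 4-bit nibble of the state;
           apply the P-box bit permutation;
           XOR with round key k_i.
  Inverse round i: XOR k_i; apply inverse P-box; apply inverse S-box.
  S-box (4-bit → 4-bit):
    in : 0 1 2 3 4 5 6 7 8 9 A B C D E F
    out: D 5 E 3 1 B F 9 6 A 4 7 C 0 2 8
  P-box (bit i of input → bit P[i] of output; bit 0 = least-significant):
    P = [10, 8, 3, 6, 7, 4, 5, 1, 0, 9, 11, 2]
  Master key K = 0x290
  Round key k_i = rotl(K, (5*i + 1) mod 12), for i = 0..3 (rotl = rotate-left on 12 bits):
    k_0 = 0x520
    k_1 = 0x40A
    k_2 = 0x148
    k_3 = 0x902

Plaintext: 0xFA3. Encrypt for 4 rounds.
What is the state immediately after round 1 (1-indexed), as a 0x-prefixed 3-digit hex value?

0x004

s_0 = plaintext = 0xFA3
s_1 = Round(s_0, k_0) = 0x004
s_2 = Round(s_1, k_1) = 0x8AD
s_3 = Round(s_2, k_2) = 0xB68
s_4 = Round(s_3, k_3) = 0x2B9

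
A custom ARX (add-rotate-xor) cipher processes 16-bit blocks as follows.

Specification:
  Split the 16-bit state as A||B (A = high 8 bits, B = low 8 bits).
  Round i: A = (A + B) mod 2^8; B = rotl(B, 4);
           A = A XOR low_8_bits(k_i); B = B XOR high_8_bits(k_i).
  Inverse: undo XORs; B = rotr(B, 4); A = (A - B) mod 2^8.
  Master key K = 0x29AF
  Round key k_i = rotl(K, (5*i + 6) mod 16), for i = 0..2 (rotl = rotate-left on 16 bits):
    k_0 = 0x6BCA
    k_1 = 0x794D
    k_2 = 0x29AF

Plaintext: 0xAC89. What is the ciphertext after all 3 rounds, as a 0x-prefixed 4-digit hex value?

s_0 = plaintext = 0xAC89
s_1 = Round(s_0, k_0) = 0xFFF3
s_2 = Round(s_1, k_1) = 0xBF46
s_3 = Round(s_2, k_2) = 0xAA4D

0xAA4D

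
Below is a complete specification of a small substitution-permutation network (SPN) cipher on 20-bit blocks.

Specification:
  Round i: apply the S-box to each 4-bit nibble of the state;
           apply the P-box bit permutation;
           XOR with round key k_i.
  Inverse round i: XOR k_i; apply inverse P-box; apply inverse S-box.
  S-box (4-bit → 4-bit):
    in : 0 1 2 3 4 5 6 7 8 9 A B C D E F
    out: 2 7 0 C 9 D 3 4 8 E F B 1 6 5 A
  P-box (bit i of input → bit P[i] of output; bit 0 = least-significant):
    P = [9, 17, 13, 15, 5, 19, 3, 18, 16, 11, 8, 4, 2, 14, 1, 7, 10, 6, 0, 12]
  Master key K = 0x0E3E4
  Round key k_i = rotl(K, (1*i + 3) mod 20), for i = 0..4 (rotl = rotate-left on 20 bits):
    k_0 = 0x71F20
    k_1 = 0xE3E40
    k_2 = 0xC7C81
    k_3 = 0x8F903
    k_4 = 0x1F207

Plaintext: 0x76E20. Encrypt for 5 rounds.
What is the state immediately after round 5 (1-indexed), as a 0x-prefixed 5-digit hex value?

0x885C4

s_0 = plaintext = 0x76E20
s_1 = Round(s_0, k_0) = 0x45E25
s_2 = Round(s_1, k_1) = 0xF89C6
s_3 = Round(s_2, k_2) = 0xE6771
s_4 = Round(s_3, k_3) = 0xA9E0E
s_5 = Round(s_4, k_4) = 0x885C4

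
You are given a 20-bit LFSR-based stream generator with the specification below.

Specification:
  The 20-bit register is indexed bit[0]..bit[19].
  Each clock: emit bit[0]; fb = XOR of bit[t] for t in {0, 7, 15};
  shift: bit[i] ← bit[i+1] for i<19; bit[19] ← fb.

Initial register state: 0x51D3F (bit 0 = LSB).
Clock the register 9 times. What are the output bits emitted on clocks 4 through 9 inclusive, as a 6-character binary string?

reg_0 = 0x51D3F
clock 1: out=1, reg = 0xA8E9F
clock 2: out=1, reg = 0xD474F
clock 3: out=1, reg = 0xEA3A7
clock 4: out=1, reg = 0xF51D3
clock 5: out=1, reg = 0x7A8E9
clock 6: out=1, reg = 0xBD474
clock 7: out=0, reg = 0xDEA3A
clock 8: out=0, reg = 0xEF51D
clock 9: out=1, reg = 0x77A8E

111001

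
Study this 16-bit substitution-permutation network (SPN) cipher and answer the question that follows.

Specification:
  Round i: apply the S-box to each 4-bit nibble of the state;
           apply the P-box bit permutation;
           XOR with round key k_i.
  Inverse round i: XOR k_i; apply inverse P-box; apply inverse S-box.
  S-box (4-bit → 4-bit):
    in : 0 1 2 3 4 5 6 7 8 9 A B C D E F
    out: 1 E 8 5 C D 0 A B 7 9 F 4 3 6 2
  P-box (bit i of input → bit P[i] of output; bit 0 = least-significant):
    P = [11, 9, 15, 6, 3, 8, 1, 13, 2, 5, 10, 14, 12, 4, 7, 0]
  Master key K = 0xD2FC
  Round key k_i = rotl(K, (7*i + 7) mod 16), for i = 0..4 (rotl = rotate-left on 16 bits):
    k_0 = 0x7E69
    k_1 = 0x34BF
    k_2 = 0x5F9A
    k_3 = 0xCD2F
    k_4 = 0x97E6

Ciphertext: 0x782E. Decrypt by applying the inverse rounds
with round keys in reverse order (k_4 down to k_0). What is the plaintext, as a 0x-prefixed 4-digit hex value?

0xE568

s_0 = ciphertext = 0x782E
s_1 = InvRound(s_0, k_4) = 0xC48B
s_2 = InvRound(s_1, k_3) = 0xCDF0
s_3 = InvRound(s_2, k_2) = 0x0F31
s_4 = InvRound(s_3, k_1) = 0x30BD
s_5 = InvRound(s_4, k_0) = 0xE568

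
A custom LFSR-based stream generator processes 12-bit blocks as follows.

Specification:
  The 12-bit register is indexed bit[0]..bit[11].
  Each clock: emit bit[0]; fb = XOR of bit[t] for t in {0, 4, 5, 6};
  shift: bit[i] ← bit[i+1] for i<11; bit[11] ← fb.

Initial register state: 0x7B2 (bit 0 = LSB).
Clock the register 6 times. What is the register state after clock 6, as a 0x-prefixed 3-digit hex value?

reg_0 = 0x7B2
clock 1: out=0, reg = 0x3D9
clock 2: out=1, reg = 0x9EC
clock 3: out=0, reg = 0x4F6
clock 4: out=0, reg = 0xA7B
clock 5: out=1, reg = 0x53D
clock 6: out=1, reg = 0xA9E

0xA9E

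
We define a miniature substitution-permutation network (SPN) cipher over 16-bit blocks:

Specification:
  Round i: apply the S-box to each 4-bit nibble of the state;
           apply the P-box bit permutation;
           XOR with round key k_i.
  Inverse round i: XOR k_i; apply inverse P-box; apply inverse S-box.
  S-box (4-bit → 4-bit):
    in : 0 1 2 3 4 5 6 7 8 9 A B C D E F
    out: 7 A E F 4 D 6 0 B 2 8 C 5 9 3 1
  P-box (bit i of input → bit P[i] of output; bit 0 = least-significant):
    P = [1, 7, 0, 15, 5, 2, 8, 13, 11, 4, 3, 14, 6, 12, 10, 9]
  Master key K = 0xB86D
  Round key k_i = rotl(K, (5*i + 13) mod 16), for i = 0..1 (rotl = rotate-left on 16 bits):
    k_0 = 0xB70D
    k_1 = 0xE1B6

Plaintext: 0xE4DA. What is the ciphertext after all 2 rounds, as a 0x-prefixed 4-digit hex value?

0x74F1

s_0 = plaintext = 0xE4DA
s_1 = Round(s_0, k_0) = 0x0765
s_2 = Round(s_1, k_1) = 0x74F1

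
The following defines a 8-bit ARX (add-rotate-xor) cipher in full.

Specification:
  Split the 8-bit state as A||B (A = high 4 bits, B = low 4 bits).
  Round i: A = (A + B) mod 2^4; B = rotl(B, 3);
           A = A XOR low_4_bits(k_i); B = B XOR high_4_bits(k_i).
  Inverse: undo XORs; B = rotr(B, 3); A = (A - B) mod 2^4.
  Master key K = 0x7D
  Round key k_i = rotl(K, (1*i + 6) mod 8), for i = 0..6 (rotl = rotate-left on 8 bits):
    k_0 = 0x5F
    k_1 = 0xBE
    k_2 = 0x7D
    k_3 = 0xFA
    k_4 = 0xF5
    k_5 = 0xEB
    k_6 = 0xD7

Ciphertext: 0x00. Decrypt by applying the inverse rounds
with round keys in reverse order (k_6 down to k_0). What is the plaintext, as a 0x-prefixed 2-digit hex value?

0x3A

s_0 = ciphertext = 0x00
s_1 = InvRound(s_0, k_6) = 0xCB
s_2 = InvRound(s_1, k_5) = 0xDA
s_3 = InvRound(s_2, k_4) = 0xEA
s_4 = InvRound(s_3, k_3) = 0xAA
s_5 = InvRound(s_4, k_2) = 0xCB
s_6 = InvRound(s_5, k_1) = 0x20
s_7 = InvRound(s_6, k_0) = 0x3A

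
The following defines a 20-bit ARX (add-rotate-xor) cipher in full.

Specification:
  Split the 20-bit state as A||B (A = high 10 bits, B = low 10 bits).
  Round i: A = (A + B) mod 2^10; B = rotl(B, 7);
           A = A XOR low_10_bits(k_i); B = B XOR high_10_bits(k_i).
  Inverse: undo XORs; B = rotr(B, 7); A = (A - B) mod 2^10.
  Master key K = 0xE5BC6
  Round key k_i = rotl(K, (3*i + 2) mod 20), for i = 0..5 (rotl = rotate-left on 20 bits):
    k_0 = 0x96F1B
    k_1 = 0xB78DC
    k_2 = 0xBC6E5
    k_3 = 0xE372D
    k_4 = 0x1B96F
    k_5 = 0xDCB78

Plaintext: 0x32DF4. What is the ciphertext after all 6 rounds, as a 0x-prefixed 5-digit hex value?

0xBD756

s_0 = plaintext = 0x32DF4
s_1 = Round(s_0, k_0) = 0x69065
s_2 = Round(s_1, k_1) = 0xB5452
s_3 = Round(s_2, k_2) = 0x70BFB
s_4 = Round(s_3, k_3) = 0xA4272
s_5 = Round(s_4, k_4) = 0x1B520
s_6 = Round(s_5, k_5) = 0xBD756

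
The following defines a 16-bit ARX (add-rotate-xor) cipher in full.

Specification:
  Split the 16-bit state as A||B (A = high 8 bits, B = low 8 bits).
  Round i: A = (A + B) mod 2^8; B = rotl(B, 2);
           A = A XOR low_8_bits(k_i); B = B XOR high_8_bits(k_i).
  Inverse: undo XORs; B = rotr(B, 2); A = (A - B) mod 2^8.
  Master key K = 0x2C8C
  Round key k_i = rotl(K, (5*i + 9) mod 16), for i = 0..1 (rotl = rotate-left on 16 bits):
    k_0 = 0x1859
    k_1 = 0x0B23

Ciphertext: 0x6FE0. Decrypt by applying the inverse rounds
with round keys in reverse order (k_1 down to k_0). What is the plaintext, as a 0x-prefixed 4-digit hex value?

0x53B8

s_0 = ciphertext = 0x6FE0
s_1 = InvRound(s_0, k_1) = 0x52FA
s_2 = InvRound(s_1, k_0) = 0x53B8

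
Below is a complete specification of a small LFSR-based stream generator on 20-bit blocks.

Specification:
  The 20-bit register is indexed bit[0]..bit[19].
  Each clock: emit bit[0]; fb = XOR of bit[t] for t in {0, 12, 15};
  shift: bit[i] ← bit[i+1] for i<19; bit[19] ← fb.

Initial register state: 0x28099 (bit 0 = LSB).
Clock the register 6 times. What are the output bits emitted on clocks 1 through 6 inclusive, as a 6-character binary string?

100110

reg_0 = 0x28099
clock 1: out=1, reg = 0x1404C
clock 2: out=0, reg = 0x0A026
clock 3: out=0, reg = 0x85013
clock 4: out=1, reg = 0x42809
clock 5: out=1, reg = 0xA1404
clock 6: out=0, reg = 0xD0A02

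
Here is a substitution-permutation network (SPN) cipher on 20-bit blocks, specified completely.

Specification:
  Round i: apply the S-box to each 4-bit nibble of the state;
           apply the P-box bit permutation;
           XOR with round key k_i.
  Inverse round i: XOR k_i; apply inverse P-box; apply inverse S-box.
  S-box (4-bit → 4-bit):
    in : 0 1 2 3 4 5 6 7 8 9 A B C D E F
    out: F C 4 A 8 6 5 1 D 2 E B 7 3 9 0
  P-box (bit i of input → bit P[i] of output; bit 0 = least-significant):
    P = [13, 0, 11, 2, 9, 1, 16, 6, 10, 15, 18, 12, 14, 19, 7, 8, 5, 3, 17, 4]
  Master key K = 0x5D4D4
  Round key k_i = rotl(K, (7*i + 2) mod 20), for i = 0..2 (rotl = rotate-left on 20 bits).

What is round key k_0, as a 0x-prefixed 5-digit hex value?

0x75351

K = 0x5D4D4
k_0 = rotl(K, (7*0+2) mod 20) = rotl(K, 2) = 0x75351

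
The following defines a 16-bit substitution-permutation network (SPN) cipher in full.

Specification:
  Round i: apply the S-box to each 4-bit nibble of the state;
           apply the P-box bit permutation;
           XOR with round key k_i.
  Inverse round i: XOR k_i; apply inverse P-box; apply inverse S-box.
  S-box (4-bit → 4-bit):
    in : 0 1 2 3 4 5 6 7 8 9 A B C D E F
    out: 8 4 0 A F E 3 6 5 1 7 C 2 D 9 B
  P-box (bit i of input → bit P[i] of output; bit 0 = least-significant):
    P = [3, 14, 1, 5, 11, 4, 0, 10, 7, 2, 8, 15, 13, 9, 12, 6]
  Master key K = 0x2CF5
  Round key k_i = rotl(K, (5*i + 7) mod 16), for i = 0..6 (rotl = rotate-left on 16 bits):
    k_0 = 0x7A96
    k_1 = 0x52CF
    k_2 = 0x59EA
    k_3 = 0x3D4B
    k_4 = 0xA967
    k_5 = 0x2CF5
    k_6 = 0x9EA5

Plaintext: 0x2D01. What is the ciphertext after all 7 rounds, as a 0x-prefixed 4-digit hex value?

s_0 = plaintext = 0x2D01
s_1 = Round(s_0, k_0) = 0xFF14
s_2 = Round(s_1, k_1) = 0xB020
s_3 = Round(s_2, k_2) = 0xC98A
s_4 = Round(s_3, k_3) = 0x77C0
s_5 = Round(s_4, k_4) = 0xBA53
s_6 = Round(s_5, k_5) = 0x7900
s_7 = Round(s_6, k_6) = 0x8805

0x8805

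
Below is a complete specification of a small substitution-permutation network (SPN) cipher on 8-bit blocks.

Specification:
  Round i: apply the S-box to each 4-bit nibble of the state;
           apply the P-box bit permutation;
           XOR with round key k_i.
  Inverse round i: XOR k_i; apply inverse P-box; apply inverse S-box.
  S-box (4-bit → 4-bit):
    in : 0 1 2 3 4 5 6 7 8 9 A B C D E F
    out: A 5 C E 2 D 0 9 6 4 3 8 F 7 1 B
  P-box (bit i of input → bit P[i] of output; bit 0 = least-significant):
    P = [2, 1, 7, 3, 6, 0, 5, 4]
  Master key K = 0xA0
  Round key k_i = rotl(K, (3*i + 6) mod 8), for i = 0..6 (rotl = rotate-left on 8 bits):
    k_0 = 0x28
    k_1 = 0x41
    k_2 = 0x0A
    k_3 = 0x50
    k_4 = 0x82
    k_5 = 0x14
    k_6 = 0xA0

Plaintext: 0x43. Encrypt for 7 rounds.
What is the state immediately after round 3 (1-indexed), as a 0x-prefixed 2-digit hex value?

s_0 = plaintext = 0x43
s_1 = Round(s_0, k_0) = 0xA3
s_2 = Round(s_1, k_1) = 0x8A
s_3 = Round(s_2, k_2) = 0x2D
s_4 = Round(s_3, k_3) = 0xE6
s_5 = Round(s_4, k_4) = 0xC2
s_6 = Round(s_5, k_5) = 0xED
s_7 = Round(s_6, k_6) = 0x66

0x2D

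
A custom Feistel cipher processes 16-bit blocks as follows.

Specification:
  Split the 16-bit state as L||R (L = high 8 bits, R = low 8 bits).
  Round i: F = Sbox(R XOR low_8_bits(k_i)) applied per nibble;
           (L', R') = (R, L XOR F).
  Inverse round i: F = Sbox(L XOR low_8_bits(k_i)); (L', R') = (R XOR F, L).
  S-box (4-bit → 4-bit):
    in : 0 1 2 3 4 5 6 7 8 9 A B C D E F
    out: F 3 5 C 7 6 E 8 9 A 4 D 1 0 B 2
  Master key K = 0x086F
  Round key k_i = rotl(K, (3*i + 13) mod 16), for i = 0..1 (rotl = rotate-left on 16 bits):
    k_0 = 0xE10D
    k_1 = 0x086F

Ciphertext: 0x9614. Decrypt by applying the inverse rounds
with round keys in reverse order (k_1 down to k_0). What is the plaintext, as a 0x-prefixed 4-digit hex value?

0x5A3E

s_0 = ciphertext = 0x9614
s_1 = InvRound(s_0, k_1) = 0x3E96
s_2 = InvRound(s_1, k_0) = 0x5A3E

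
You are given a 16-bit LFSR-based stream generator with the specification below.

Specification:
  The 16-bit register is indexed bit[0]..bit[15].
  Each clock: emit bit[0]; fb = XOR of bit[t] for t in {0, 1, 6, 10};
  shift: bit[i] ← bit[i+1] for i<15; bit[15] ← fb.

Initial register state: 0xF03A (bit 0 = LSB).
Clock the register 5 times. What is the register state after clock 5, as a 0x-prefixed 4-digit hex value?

0xDF81

reg_0 = 0xF03A
clock 1: out=0, reg = 0xF81D
clock 2: out=1, reg = 0xFC0E
clock 3: out=0, reg = 0x7E07
clock 4: out=1, reg = 0xBF03
clock 5: out=1, reg = 0xDF81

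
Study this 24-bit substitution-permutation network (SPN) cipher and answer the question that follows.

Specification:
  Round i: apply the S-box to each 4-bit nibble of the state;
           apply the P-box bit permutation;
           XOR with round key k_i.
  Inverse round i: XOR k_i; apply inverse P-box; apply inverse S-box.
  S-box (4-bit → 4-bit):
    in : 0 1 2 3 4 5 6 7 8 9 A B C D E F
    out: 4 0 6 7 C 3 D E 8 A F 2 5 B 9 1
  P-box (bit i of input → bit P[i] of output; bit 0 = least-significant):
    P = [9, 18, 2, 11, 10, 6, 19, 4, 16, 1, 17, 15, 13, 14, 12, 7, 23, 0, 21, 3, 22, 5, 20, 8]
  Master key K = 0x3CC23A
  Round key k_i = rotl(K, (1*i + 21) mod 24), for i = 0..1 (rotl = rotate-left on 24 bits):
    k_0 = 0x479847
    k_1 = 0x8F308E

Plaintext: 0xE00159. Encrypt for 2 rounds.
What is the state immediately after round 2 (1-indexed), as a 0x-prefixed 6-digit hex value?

0x323829

s_0 = plaintext = 0xE00159
s_1 = Round(s_0, k_0) = 0x238507
s_2 = Round(s_1, k_1) = 0x323829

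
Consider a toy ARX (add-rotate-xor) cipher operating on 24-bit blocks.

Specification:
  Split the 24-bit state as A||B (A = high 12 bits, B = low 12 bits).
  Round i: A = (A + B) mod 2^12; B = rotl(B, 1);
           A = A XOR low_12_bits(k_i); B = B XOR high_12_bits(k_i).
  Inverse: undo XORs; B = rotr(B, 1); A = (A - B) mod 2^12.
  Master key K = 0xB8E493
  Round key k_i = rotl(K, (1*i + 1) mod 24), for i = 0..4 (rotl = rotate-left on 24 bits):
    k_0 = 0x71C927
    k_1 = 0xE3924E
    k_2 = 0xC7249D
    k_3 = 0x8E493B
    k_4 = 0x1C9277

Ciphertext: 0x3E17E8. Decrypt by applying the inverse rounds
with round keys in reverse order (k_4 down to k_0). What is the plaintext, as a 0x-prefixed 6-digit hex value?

0x7C05B1

s_0 = ciphertext = 0x3E17E8
s_1 = InvRound(s_0, k_4) = 0x686B10
s_2 = InvRound(s_1, k_3) = 0xDC31FA
s_3 = InvRound(s_2, k_2) = 0x29A6C4
s_4 = InvRound(s_3, k_1) = 0x456C7E
s_5 = InvRound(s_4, k_0) = 0x7C05B1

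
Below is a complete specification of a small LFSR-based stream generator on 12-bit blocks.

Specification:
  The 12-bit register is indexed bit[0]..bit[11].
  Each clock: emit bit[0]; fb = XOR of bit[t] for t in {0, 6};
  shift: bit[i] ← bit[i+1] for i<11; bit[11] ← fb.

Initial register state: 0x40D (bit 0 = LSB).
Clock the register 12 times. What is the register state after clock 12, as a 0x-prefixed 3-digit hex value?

0x35D

reg_0 = 0x40D
clock 1: out=1, reg = 0xA06
clock 2: out=0, reg = 0x503
clock 3: out=1, reg = 0xA81
clock 4: out=1, reg = 0xD40
clock 5: out=0, reg = 0xEA0
clock 6: out=0, reg = 0x750
clock 7: out=0, reg = 0xBA8
clock 8: out=0, reg = 0x5D4
clock 9: out=0, reg = 0xAEA
clock 10: out=0, reg = 0xD75
clock 11: out=1, reg = 0x6BA
clock 12: out=0, reg = 0x35D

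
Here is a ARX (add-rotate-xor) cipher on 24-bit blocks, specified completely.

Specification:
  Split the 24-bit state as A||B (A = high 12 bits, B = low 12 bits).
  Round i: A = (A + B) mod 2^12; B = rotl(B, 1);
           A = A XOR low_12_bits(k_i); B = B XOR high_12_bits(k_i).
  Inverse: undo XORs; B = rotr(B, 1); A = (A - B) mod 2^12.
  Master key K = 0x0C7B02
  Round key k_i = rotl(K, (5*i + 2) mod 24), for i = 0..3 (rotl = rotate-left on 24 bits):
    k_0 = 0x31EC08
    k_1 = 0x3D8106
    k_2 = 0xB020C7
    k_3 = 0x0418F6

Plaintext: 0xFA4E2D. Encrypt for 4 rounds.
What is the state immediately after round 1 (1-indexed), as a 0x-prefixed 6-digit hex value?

s_0 = plaintext = 0xFA4E2D
s_1 = Round(s_0, k_0) = 0x1D9F45
s_2 = Round(s_1, k_1) = 0x018D53
s_3 = Round(s_2, k_2) = 0xDAC1A5
s_4 = Round(s_3, k_3) = 0x7A730B

0x1D9F45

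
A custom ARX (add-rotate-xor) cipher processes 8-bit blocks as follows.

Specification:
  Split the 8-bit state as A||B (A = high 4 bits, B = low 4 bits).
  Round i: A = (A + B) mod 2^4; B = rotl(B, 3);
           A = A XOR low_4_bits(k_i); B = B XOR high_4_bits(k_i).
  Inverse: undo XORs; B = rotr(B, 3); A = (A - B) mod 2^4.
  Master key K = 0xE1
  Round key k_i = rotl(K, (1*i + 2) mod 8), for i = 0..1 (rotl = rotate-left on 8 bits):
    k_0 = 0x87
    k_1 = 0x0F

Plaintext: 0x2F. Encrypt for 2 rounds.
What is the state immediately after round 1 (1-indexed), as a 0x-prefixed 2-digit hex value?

s_0 = plaintext = 0x2F
s_1 = Round(s_0, k_0) = 0x67
s_2 = Round(s_1, k_1) = 0x2B

0x67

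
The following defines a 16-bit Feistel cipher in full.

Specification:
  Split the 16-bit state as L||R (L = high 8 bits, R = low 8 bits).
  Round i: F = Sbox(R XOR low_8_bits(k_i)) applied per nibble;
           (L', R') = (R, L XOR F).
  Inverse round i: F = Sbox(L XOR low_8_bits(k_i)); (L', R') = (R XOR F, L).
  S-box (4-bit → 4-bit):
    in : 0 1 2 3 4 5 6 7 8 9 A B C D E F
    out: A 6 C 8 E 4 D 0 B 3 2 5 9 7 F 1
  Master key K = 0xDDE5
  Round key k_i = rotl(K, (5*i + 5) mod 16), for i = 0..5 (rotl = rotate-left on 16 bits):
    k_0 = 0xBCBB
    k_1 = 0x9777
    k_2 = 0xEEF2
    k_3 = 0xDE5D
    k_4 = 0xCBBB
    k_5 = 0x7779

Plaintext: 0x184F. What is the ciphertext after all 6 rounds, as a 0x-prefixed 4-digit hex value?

s_0 = plaintext = 0x184F
s_1 = Round(s_0, k_0) = 0x4F06
s_2 = Round(s_1, k_1) = 0x0649
s_3 = Round(s_2, k_2) = 0x4953
s_4 = Round(s_3, k_3) = 0x53E6
s_5 = Round(s_4, k_4) = 0xE614
s_6 = Round(s_5, k_5) = 0x1431

0x1431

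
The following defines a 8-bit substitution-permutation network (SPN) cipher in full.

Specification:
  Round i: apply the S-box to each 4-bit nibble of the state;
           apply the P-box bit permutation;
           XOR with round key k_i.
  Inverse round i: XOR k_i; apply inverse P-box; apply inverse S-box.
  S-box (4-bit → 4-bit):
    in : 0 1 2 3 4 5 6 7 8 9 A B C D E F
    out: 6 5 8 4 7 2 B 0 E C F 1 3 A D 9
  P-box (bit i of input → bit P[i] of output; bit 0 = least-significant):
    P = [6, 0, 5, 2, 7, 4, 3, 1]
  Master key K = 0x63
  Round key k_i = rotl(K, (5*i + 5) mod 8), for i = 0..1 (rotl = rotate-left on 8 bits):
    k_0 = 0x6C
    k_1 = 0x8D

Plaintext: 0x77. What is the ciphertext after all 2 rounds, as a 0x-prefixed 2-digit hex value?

s_0 = plaintext = 0x77
s_1 = Round(s_0, k_0) = 0x6C
s_2 = Round(s_1, k_1) = 0x5E

0x5E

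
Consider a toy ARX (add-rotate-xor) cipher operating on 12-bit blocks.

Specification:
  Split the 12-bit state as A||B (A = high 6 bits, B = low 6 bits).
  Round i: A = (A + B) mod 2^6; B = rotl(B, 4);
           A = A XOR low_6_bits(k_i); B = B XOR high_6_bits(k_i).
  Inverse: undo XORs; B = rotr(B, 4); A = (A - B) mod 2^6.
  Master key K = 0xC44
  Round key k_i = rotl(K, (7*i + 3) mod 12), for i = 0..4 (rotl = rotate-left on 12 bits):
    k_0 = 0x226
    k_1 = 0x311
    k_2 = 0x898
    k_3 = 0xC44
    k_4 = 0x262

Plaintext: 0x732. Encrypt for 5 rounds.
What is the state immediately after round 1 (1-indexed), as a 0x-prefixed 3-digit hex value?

s_0 = plaintext = 0x732
s_1 = Round(s_0, k_0) = 0xA24
s_2 = Round(s_1, k_1) = 0x745
s_3 = Round(s_2, k_2) = 0xEB3
s_4 = Round(s_3, k_3) = 0xA4D
s_5 = Round(s_4, k_4) = 0x51A

0xA24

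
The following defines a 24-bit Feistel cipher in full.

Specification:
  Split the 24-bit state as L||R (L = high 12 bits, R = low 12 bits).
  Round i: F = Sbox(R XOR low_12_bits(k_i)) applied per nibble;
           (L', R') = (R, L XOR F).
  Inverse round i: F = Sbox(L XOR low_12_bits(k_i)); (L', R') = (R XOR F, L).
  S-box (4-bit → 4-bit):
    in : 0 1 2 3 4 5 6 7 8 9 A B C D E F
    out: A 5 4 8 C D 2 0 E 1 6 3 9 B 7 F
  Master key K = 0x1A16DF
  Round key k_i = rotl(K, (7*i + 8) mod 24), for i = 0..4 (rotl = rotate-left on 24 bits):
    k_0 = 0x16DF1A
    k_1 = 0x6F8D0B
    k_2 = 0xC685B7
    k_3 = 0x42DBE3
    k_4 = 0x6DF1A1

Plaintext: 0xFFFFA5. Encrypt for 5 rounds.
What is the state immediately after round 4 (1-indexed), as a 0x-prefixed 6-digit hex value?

s_0 = plaintext = 0xFFFFA5
s_1 = Round(s_0, k_0) = 0xFA55C0
s_2 = Round(s_1, k_1) = 0x5C0136
s_3 = Round(s_2, k_2) = 0x136925
s_4 = Round(s_3, k_3) = 0x9255A4
s_5 = Round(s_4, k_4) = 0x5A4588

0x9255A4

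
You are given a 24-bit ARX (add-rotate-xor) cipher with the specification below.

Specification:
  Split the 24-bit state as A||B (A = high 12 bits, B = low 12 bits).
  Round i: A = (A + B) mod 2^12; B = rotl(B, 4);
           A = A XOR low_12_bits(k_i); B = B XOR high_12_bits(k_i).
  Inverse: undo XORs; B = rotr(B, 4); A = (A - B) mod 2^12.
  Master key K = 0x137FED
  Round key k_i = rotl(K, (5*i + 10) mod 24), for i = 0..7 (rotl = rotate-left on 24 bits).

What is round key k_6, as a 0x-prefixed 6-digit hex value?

K = 0x137FED
k_0 = rotl(K, (5*0+10) mod 24) = rotl(K, 10) = 0xFFB44D
k_1 = rotl(K, (5*1+10) mod 24) = rotl(K, 15) = 0xF689BF
k_2 = rotl(K, (5*2+10) mod 24) = rotl(K, 20) = 0xD137FE
k_3 = rotl(K, (5*3+10) mod 24) = rotl(K, 1) = 0x26FFDA
k_4 = rotl(K, (5*4+10) mod 24) = rotl(K, 6) = 0xDFFB44
k_5 = rotl(K, (5*5+10) mod 24) = rotl(K, 11) = 0xFF689B
k_6 = rotl(K, (5*6+10) mod 24) = rotl(K, 16) = 0xED137F

0xED137F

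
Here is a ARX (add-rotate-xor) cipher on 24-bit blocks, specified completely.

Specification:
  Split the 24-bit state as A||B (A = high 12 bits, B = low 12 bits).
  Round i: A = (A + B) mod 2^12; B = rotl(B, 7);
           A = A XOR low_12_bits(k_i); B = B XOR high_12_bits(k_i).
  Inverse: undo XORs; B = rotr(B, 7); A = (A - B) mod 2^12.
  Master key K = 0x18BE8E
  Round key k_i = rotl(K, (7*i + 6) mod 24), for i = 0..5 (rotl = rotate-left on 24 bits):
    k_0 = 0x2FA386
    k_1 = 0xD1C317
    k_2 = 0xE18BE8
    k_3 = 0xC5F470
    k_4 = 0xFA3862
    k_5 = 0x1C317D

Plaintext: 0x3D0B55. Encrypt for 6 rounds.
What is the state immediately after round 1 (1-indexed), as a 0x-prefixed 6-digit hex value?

0xCA3820

s_0 = plaintext = 0x3D0B55
s_1 = Round(s_0, k_0) = 0xCA3820
s_2 = Round(s_1, k_1) = 0x7D4D5D
s_3 = Round(s_2, k_2) = 0xED90F2
s_4 = Round(s_3, k_3) = 0xBBB558
s_5 = Round(s_4, k_4) = 0x971389
s_6 = Round(s_5, k_5) = 0xD8755F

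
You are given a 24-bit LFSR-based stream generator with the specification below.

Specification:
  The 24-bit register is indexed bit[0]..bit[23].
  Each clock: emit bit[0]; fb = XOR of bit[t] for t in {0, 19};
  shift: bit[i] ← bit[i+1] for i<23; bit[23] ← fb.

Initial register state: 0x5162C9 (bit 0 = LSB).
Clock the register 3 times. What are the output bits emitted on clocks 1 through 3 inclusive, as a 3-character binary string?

100

reg_0 = 0x5162C9
clock 1: out=1, reg = 0xA8B164
clock 2: out=0, reg = 0xD458B2
clock 3: out=0, reg = 0x6A2C59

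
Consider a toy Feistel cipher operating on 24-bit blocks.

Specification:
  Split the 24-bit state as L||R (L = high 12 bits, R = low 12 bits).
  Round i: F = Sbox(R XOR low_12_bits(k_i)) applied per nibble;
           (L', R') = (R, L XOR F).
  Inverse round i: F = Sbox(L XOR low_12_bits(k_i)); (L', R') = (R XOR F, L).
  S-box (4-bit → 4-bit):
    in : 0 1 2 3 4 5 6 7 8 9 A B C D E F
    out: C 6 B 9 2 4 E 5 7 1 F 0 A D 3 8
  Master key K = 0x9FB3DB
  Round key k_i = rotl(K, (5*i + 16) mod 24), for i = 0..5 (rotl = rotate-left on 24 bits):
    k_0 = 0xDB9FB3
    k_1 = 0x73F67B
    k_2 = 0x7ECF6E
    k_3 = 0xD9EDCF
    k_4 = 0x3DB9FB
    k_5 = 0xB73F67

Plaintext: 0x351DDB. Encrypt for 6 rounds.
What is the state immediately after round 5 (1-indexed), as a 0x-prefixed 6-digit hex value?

s_0 = plaintext = 0x351DDB
s_1 = Round(s_0, k_0) = 0xDDB8B6
s_2 = Round(s_1, k_1) = 0x8B6E76
s_3 = Round(s_2, k_2) = 0xE76ED1
s_4 = Round(s_3, k_3) = 0xED1715
s_5 = Round(s_4, k_4) = 0x715DE2
s_6 = Round(s_5, k_5) = 0xDE2C61

0x715DE2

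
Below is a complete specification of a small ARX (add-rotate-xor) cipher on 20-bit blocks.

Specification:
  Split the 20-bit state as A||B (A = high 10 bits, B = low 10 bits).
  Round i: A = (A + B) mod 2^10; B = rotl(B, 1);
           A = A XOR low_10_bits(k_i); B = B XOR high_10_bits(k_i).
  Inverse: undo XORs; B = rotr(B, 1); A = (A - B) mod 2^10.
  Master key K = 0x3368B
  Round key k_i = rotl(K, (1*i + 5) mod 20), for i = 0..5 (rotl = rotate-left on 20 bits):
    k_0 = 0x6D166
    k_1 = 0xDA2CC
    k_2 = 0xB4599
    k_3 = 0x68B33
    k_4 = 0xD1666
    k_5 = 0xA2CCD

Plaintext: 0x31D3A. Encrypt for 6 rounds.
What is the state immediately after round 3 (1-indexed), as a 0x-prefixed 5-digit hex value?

0xD3703

s_0 = plaintext = 0x31D3A
s_1 = Round(s_0, k_0) = 0xD9FC0
s_2 = Round(s_1, k_1) = 0x7ACE9
s_3 = Round(s_2, k_2) = 0xD3703
s_4 = Round(s_3, k_3) = 0x58FA5
s_5 = Round(s_4, k_4) = 0xDB80E
s_6 = Round(s_5, k_5) = 0xEC697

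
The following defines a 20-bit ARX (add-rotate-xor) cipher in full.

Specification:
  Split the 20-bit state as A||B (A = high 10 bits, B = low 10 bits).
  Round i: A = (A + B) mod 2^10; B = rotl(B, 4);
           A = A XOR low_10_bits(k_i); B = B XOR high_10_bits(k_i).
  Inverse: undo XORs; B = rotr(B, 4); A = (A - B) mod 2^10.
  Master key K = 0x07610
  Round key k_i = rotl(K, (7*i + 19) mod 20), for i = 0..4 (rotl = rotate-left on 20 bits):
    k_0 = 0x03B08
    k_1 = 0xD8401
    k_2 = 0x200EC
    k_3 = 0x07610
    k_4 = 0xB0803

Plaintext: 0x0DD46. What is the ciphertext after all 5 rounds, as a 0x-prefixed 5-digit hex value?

0x17073

s_0 = plaintext = 0x0DD46
s_1 = Round(s_0, k_0) = 0x9D46B
s_2 = Round(s_1, k_1) = 0xB85D0
s_3 = Round(s_2, k_2) = 0x17587
s_4 = Round(s_3, k_3) = 0xFD06B
s_5 = Round(s_4, k_4) = 0x17073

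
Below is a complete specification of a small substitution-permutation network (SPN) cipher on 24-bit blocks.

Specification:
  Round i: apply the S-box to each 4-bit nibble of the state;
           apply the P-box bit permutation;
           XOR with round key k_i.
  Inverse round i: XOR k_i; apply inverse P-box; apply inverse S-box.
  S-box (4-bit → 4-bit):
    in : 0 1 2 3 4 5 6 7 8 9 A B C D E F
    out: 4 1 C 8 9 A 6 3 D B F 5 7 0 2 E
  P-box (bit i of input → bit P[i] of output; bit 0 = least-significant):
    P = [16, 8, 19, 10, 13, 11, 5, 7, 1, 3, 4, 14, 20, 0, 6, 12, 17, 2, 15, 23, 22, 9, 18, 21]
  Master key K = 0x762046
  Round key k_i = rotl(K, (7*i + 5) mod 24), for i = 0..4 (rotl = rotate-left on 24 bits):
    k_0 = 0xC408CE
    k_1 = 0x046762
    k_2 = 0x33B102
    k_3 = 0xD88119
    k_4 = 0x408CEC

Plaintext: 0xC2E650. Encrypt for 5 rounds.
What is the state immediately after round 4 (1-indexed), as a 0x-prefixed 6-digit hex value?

0x871E32

s_0 = plaintext = 0xC2E650
s_1 = Round(s_0, k_0) = 0x088257
s_2 = Round(s_1, k_1) = 0x93BEB2
s_3 = Round(s_2, k_2) = 0xCB976A
s_4 = Round(s_3, k_3) = 0x871E32
s_5 = Round(s_4, k_4) = 0x3E8860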